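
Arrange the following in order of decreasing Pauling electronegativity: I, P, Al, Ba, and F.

F > I > P > Al > Ba

F is in period 2, group 17; Al is in period 3, group 13; P is in period 3, group 15; I is in period 5, group 17; Ba is in period 6, group 2.
EN rises left→right (higher Z_eff, smaller atoms) and falls top→bottom (larger, more shielded atoms).
Neither a single period nor a single group — weigh both effects.
Al > Ba: both effects reinforce here, so Al is clearly the higher of the two.
P > Al: both are in period 3; the period trend gives P the larger value.
I > P: the two effects oppose for this pair; the across-period effect wins (2.66 vs 2.19).
F > I: they share group 17; the group trend gives F the larger value.
Approximate values (Pauling): F 3.98, Al 1.61, P 2.19, I 2.66, Ba 0.89.
So from highest to lowest: F > I > P > Al > Ba.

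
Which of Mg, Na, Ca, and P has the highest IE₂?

IE_2 is the cost of taking one more electron from the +1 cation: Mg⁺ still has 1 valence electron; Na⁺ is the bare [Ne] core; Ca⁺ still has 1 valence electron; P⁺ still has 4 valence electrons.
Pulling an electron out of a noble-gas core costs far more than removing a remaining valence electron, so Na sits at the high end of IE_2.
Valence configurations: Mg⁺ [Ne]3s¹, Ca⁺ [Ar]4s¹, P⁺ [Ne]3s²3p².
The numbers (kJ/mol): Mg 1451, Na 4562, Ca 1145, P 1907.
So the second ionization energies run Ca < Mg < P < Na.

Na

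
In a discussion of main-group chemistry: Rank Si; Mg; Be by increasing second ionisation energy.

Mg, Si, Be

Consider each +1 ion: Si⁺ still has 3 valence electrons; Mg⁺ still has 1 valence electron; Be⁺ still has 1 valence electron.
All are still removing valence electrons, so compare the +1 ions as you would atoms: IE_2 generally rises across a period (higher Z_eff) and falls down a group (larger shell), subject to the usual subshell exceptions.
Valence configurations: Si⁺ [Ne]3s²3p¹, Mg⁺ [Ne]3s¹, Be⁺ [He]2s¹.
Approximate IE_2 values (kJ/mol): Si 1577, Mg 1451, Be 1757.
So the second ionization energies run Mg < Si < Be.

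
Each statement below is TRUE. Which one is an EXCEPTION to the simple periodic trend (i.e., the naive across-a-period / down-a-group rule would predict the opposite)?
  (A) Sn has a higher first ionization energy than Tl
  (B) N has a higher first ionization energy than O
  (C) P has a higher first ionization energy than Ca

The general trend: first ionization energy increases across a period and decreases down a group.
(A) Sn (period 5, group 14) vs Tl (period 6, group 13): the stated order agrees with the simple trend.
(B) N (period 2, group 15) vs O (period 2, group 16): the stated order contradicts the simple trend.
(C) P (period 3, group 15) vs Ca (period 4, group 2): the stated order agrees with the simple trend.
The exception is (B): pairing an electron in O's 2p⁴ costs repulsion energy, so O ionizes more easily than half-filled N (2p³).

(B)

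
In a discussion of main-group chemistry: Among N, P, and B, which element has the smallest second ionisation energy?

Consider each +1 ion: N⁺ still has 4 valence electrons; P⁺ still has 4 valence electrons; B⁺ still has 2 valence electrons.
All are still removing valence electrons, so compare the +1 ions as you would atoms: IE_2 generally rises across a period (higher Z_eff) and falls down a group (larger shell), subject to the usual subshell exceptions.
Valence configurations: N⁺ [He]2s²2p², P⁺ [Ne]3s²3p², B⁺ [He]2s².
Approximate IE_2 values (kJ/mol): N 2856, P 1907, B 2427.
Putting it together, IE_2: P < B < N.

P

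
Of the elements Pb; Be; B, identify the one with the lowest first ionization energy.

Pb

Be is in period 2, group 2; B is in period 2, group 13; Pb is in period 6, group 14.
Removing the outermost electron gets harder across a period and easier down a group.
Neither a single period nor a single group — weigh both effects.
B > Pb: period and group pull opposite ways; the down-group shift dominates (801 vs 716 kJ/mol).
Be > B: this pair runs against the simple trend — see the exception note.
Note the exception: Be has a higher first ionization energy than B, contrary to the simple trend — removing B's lone 2p electron is easier than breaking Be's filled 2s².
Tabulated first ionization energy (kJ/mol): Be 900, B 801, Pb 716.
The lowest first ionization energy among these belongs to Pb.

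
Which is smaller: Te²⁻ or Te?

Forming Te²⁻ adds 2 electrons to Te. More electron–electron repulsion in the same shell, with unchanged nuclear charge, lets the cloud expand.
An anion is larger than its parent atom: Te²⁻ > Te.

Te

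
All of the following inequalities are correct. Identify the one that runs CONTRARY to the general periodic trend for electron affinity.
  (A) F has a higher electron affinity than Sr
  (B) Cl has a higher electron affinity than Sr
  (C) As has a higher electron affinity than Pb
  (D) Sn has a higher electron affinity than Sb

The general trend: electron affinity increases across a period and decreases down a group.
(A) F (period 2, group 17) vs Sr (period 5, group 2): the stated order agrees with the simple trend.
(B) Cl (period 3, group 17) vs Sr (period 5, group 2): the stated order agrees with the simple trend.
(C) As (period 4, group 15) vs Pb (period 6, group 14): the stated order agrees with the simple trend.
(D) Sn (period 5, group 14) vs Sb (period 5, group 15): the stated order contradicts the simple trend.
The exception is (D): adding an electron to Sb's half-filled 5p³ is unfavourable, so Sn has the more exothermic EA.

(D)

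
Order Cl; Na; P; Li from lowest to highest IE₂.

P < Cl < Na < Li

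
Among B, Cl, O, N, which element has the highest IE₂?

O

After 1 electron has been removed, what remains? B⁺ still has 2 valence electrons; Cl⁺ still has 6 valence electrons; O⁺ still has 5 valence electrons; N⁺ still has 4 valence electrons.
All are still removing valence electrons, so compare the +1 ions as you would atoms: IE_2 generally rises across a period (higher Z_eff) and falls down a group (larger shell), subject to the usual subshell exceptions.
Valence configurations: B⁺ [He]2s², Cl⁺ [Ne]3s²3p⁴, O⁺ [He]2s²2p³, N⁺ [He]2s²2p².
The numbers (kJ/mol): B 2427, Cl 2298, O 3388, N 2856.
Putting it together, IE_2: Cl < B < N < O.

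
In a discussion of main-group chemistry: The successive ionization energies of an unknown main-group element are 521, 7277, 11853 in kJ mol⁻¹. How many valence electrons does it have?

1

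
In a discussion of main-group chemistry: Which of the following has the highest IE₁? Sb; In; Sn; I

I

In is in period 5, group 13; Sn is in period 5, group 14; Sb is in period 5, group 15; I is in period 5, group 17.
First ionization energy rises across a period (greater Z_eff holds electrons more tightly) and falls down a group (valence electrons are farther from the nucleus).
All lie in period 5, so first ionization energy increases left to right.
The highest IE₁ among these belongs to I.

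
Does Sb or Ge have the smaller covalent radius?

Atomic radius shrinks across a period as nuclear charge pulls the same shell inward, and grows down a group as new shells are added.
These sit on a diagonal, where the across-period and down-group effects partly cancel.
Sb > Ge: period and group pull opposite ways; the down-group shift dominates (140 vs 121 pm).
Tabulated atomic radius (pm): Ge 121, Sb 140.
So Ge has the smaller covalent radius (Ge < Sb).

Ge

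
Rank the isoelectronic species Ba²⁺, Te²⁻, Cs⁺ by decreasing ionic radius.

All of these have 54 electrons, so size is governed by nuclear charge alone: the more protons, the stronger the pull on the same electron cloud, and the smaller the ion.
Nuclear charges: Ba²⁺ (Z=56), Cs⁺ (Z=55), Te²⁻ (Z=52).
Largest to smallest: Te²⁻ > Cs⁺ > Ba²⁺.

Te²⁻ > Cs⁺ > Ba²⁺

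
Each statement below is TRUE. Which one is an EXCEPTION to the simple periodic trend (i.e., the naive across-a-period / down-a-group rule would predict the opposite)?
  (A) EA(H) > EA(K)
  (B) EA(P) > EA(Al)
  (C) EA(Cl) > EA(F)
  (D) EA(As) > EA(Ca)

The general trend: electron affinity increases across a period and decreases down a group.
(A) H (period 1, group 1) vs K (period 4, group 1): the stated order agrees with the simple trend.
(B) P (period 3, group 15) vs Al (period 3, group 13): the stated order agrees with the simple trend.
(C) Cl (period 3, group 17) vs F (period 2, group 17): the stated order contradicts the simple trend.
(D) As (period 4, group 15) vs Ca (period 4, group 2): the stated order agrees with the simple trend.
The exception is (C): F's small 2p subshell makes the incoming electron feel strong e⁻–e⁻ repulsion, so Cl actually releases more energy on gaining an electron.

(C)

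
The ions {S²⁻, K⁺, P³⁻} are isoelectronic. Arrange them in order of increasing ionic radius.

K⁺, S²⁻, P³⁻

All of these have 18 electrons, so size is governed by nuclear charge alone: the more protons, the stronger the pull on the same electron cloud, and the smaller the ion.
Nuclear charges: K⁺ (Z=19), S²⁻ (Z=16), P³⁻ (Z=15).
Smallest to largest: K⁺ < S²⁻ < P³⁻.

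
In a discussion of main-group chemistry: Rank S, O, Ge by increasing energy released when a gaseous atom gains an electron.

O is in period 2, group 16; S is in period 3, group 16; Ge is in period 4, group 14.
EA tends to increase across a period and decrease down a group, though the pattern is less regular than for IE or radius.
Here both period and group differ, so the two effects have to be weighed against each other.
O > Ge: both effects reinforce here, so O is clearly the higher of the two.
S > O: this pair runs against the simple trend — see the exception note.
Note the exception: S has a higher electron affinity than O, contrary to the simple trend — the compact 2p subshell of O repels the added electron more than S's larger 3p does.
Tabulated electron affinity (kJ/mol): O 141, S 200, Ge 119.
So from lowest to highest: Ge < O < S.

Ge, O, S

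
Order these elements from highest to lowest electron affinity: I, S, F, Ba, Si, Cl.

Cl > F > I > S > Si > Ba

Electron affinity generally becomes more exothermic across a period toward the halogens and less exothermic down a group.
Here both period and group differ, so the two effects have to be weighed against each other.
Si > Ba: both effects reinforce here, so Si is clearly the higher of the two.
S > Si: both are in period 3; the period trend gives S the larger value.
I > S: period and group pull opposite ways; the across-period shift dominates (295 vs 200 kJ/mol).
F > I: they share group 17; the group trend gives F the larger value.
Cl > F: this pair runs against the simple trend — see the exception note.
Note the exception: Cl has a higher electron affinity than F, contrary to the simple trend — F's small 2p subshell makes the incoming electron feel strong e⁻–e⁻ repulsion, so Cl actually releases more energy on gaining an electron.
Tabulated electron affinity (kJ/mol): F 328, Si 134, S 200, Cl 349, I 295, Ba 14.
So from highest to lowest: Cl > F > I > S > Si > Ba.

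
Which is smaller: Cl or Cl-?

Forming Cl- adds 1 electron to Cl. More electron–electron repulsion in the same shell, with unchanged nuclear charge, lets the cloud expand.
An anion is larger than its parent atom: Cl- > Cl.

Cl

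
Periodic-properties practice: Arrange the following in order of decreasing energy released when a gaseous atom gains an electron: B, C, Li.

Electron affinity generally becomes more exothermic across a period toward the halogens and less exothermic down a group.
All lie in period 2; the across-period trend (electron affinity increases left to right) applies, with the exception below.
Note the exception: Li has a higher electron affinity than B, contrary to the simple trend — B's ns²np¹ configuration gives only a small electron affinity — the sparsely filled np subshell binds an added electron weakly.
Tabulated electron affinity (kJ/mol): Li 60, B 27, C 122.
So from highest to lowest: C > Li > B.

C, Li, B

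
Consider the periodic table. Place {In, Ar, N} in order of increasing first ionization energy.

In, N, Ar

N is in period 2, group 15; Ar is in period 3, group 18; In is in period 5, group 13.
First ionization energy rises across a period (greater Z_eff holds electrons more tightly) and falls down a group (valence electrons are farther from the nucleus).
Neither a single period nor a single group — weigh both effects.
N > In: relative to In, both the across-period and down-group shifts push N's first ionization energy up.
Ar > N: the two effects oppose for this pair; the across-period effect wins (1521 vs 1402 kJ/mol).
Approximate values (kJ/mol): N 1402, Ar 1521, In 558.
So from lowest to highest: In < N < Ar.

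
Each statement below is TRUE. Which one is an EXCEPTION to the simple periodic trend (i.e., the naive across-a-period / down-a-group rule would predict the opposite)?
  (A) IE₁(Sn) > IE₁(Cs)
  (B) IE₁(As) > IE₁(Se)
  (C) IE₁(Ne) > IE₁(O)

(B)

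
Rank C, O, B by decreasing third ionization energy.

The third ionization energy removes an electron from the +2 ion. For each element: C²⁺ still has 2 valence electrons; O²⁺ still has 4 valence electrons; B²⁺ still has 1 valence electron.
All are still removing valence electrons, so compare the +2 ions as you would atoms: IE_3 generally rises across a period (higher Z_eff) and falls down a group (larger shell), subject to the usual subshell exceptions.
Valence configurations: C²⁺ [He]2s², O²⁺ [He]2s²2p², B²⁺ [He]2s¹.
Tabulated IE_3 (kJ/mol): C 4620, O 5300, B 3660.
So the third ionization energies run B < C < O.

O, C, B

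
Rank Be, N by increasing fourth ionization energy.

IE_4 is the cost of taking one more electron from the +3 cation: Be³⁺ is already 1 electron into the core; N³⁺ still has 2 valence electrons.
Pulling an electron out of a noble-gas core costs far more than removing a remaining valence electron, so Be sits at the high end of IE_4.
Tabulated IE_4 (kJ/mol): Be 21007, N 7475.
Overall IE_4 order: N < Be.

N < Be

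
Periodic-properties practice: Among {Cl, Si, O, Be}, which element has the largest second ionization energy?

After 1 electron has been removed, what remains? Cl⁺ still has 6 valence electrons; Si⁺ still has 3 valence electrons; O⁺ still has 5 valence electrons; Be⁺ still has 1 valence electron.
All are still removing valence electrons, so compare the +1 ions as you would atoms: IE_2 generally rises across a period (higher Z_eff) and falls down a group (larger shell), subject to the usual subshell exceptions.
Valence configurations: Cl⁺ [Ne]3s²3p⁴, Si⁺ [Ne]3s²3p¹, O⁺ [He]2s²2p³, Be⁺ [He]2s¹.
Approximate IE_2 values (kJ/mol): Cl 2298, Si 1577, O 3388, Be 1757.
Hence IE_2: Si < Be < Cl < O.

O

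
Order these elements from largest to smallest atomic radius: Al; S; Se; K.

K, Al, Se, S

Al is in period 3, group 13; S is in period 3, group 16; K is in period 4, group 1; Se is in period 4, group 16.
Radius decreases left→right (rising Z_eff, same n) and increases top→bottom (higher n).
Here both period and group differ, so the two effects have to be weighed against each other.
Se > S: Se sits below S in group 16, so the down-group effect alone puts Se larger.
Al > Se: the two effects oppose for this pair; the across-period effect wins (126 vs 116 pm).
K > Al: both effects reinforce here, so K is clearly the larger of the two.
Tabulated atomic radius (pm): Al 126, S 103, K 196, Se 116.
So from largest to smallest: K > Al > Se > S.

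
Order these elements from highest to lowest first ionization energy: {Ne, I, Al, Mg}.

Ne > I > Mg > Al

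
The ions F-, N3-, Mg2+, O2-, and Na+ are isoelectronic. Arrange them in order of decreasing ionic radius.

N3- > O2- > F- > Na+ > Mg2+

All of these have 10 electrons, so size is governed by nuclear charge alone: the more protons, the stronger the pull on the same electron cloud, and the smaller the ion.
Nuclear charges: Mg2+ (Z=12), Na+ (Z=11), F- (Z=9), O2- (Z=8), N3- (Z=7).
Largest to smallest: N3- > O2- > F- > Na+ > Mg2+.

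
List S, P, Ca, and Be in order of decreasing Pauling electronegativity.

S, P, Be, Ca

Be is in period 2, group 2; P is in period 3, group 15; S is in period 3, group 16; Ca is in period 4, group 2.
Atoms toward the upper right of the periodic table pull bonding electrons most strongly.
These span different periods and groups, so the two trends combine.
Be > Ca: they share group 2; the group trend gives Be the larger value.
P > Be: period and group pull opposite ways; the across-period shift dominates (2.19 vs 1.57).
S > P: both are in period 3; the period trend gives S the larger value.
Approximate values (Pauling): Be 1.57, P 2.19, S 2.58, Ca 1.00.
So from highest to lowest: S > P > Be > Ca.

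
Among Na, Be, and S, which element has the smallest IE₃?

After 2 electrons have been removed, what remains? Na²⁺ is already 1 electron into the core; Be²⁺ is the bare [He] core; S²⁺ still has 4 valence electrons.
Breaking into a closed-shell core is much more expensive than removing a leftover valence electron — Na and Be have the largest IE_3 here.
Approximate IE_3 values (kJ/mol): Na 6910, Be 14849, S 3357.
Putting it together, IE_3: S < Na < Be.

S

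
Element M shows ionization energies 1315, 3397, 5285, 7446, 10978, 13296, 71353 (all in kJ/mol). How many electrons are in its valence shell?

6

Look for the largest jump between consecutive ionization energies: IE7/IE6 ≈ 5.4, far larger than any earlier ratio.
That jump marks the point where a core electron is being removed. So the atom has 6 valence electrons.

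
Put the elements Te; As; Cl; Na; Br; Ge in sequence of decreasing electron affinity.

Atoms with high Z_eff and room in the valence shell (especially the halogens) have the most exothermic electron affinities.
Neither a single period nor a single group — weigh both effects.
As > Na: the two effects oppose for this pair; the across-period effect wins (78 vs 53 kJ/mol).
Ge > As: this pair runs against the simple trend — see the exception note.
Te > Ge: period and group pull opposite ways; the across-period shift dominates (190 vs 119 kJ/mol).
Br > Te: relative to Te, both the across-period and down-group shifts push Br's electron affinity up.
Cl > Br: they share group 17; the group trend gives Cl the larger value.
Note the exception: Ge has a higher electron affinity than As, contrary to the simple trend — adding an electron to As's half-filled 4p³ is unfavourable, so Ge (4p²) has the more exothermic EA.
For reference (kJ/mol): Na 53, Cl 349, Ge 119, As 78, Br 325, Te 190.
So from highest to lowest: Cl > Br > Te > Ge > As > Na.

Cl > Br > Te > Ge > As > Na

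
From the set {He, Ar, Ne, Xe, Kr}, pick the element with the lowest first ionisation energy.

Removing the outermost electron gets harder across a period and easier down a group.
All are in group 18, so first ionization energy increases up the group.
The lowest first ionisation energy among these belongs to Xe.

Xe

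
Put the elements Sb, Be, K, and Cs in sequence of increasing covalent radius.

Be is in period 2, group 2; K is in period 4, group 1; Sb is in period 5, group 15; Cs is in period 6, group 1.
Across a period the added protons contract the valence shell; down a group each new principal shell makes the atom larger.
These span different periods and groups, so the two trends combine.
Sb > Be: the two effects oppose for this pair; the down-group effect wins (140 vs 102 pm).
K > Sb: the two effects oppose for this pair; the across-period effect wins (196 vs 140 pm).
Cs > K: Cs sits below K in group 1, so the down-group effect alone puts Cs larger.
Tabulated atomic radius (pm): Be 102, K 196, Sb 140, Cs 232.
So from smallest to largest: Be < Sb < K < Cs.

Be < Sb < K < Cs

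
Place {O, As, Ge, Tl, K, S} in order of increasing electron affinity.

Tl, K, As, Ge, O, S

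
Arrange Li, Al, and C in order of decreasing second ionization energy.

Li > C > Al

The second ionization energy removes an electron from the +1 ion. For each element: Li⁺ is the bare [He] core; Al⁺ still has 2 valence electrons; C⁺ still has 3 valence electrons.
Core electrons are held far more tightly than valence electrons, so Li tops the IE_2 order.
Valence configurations: Al⁺ [Ne]3s², C⁺ [He]2s²2p¹.
The numbers (kJ/mol): Li 7298, Al 1817, C 2353.
Hence IE_2: Al < C < Li.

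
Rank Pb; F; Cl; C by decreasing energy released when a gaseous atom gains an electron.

C is in period 2, group 14; F is in period 2, group 17; Cl is in period 3, group 17; Pb is in period 6, group 14.
EA tends to increase across a period and decrease down a group, though the pattern is less regular than for IE or radius.
These span different periods and groups, so the two trends combine.
C > Pb: C sits above Pb in group 14, so the down-group effect alone puts C higher.
F > C: F lies to the right of C in period 2, so the across-period effect alone puts F higher.
Cl > F: this pair runs against the simple trend — see the exception note.
Note the exception: Cl has a higher electron affinity than F, contrary to the simple trend — F's small 2p subshell makes the incoming electron feel strong e⁻–e⁻ repulsion, so Cl actually releases more energy on gaining an electron.
Tabulated electron affinity (kJ/mol): C 122, F 328, Cl 349, Pb 35.
So from highest to lowest: Cl > F > C > Pb.

Cl > F > C > Pb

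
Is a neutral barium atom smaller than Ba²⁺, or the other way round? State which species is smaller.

Ba²⁺

Forming Ba²⁺ removes 2 electrons from Ba. Fewer electrons for the same nuclear charge means less shielding and a higher Z_eff on the remaining electrons, and for main-group metals the entire outer shell is lost.
A cation is smaller than its parent atom: Ba²⁺ < Ba.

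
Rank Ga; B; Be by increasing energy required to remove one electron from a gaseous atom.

Ga, B, Be

Be is in period 2, group 2; B is in period 2, group 13; Ga is in period 4, group 13.
Removing the outermost electron gets harder across a period and easier down a group.
Neither a single period nor a single group — weigh both effects.
B > Ga: they share group 13; the group trend gives B the larger value.
Be > B: this pair runs against the simple trend — see the exception note.
Note the exception: Be has a higher first ionization energy than B, contrary to the simple trend — removing B's lone 2p electron is easier than breaking Be's filled 2s².
Tabulated first ionization energy (kJ/mol): Be 900, B 801, Ga 579.
So from lowest to highest: Ga < B < Be.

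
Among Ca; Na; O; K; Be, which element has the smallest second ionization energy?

After 1 electron has been removed, what remains? Ca⁺ still has 1 valence electron; Na⁺ is the bare [Ne] core; O⁺ still has 5 valence electrons; K⁺ is the bare [Ar] core; Be⁺ still has 1 valence electron.
Usually core removal costs more than valence removal, but here the competition is close: a tightly held n=2 valence electron can cost more to remove than an n=3 core electron, so the actual values have to decide it.
Valence configurations: Ca⁺ [Ar]4s¹, O⁺ [He]2s²2p³, Be⁺ [He]2s¹.
Approximate IE_2 values (kJ/mol): Ca 1145, Na 4562, O 3388, K 3052, Be 1757.
Hence IE_2: Ca < Be < K < O < Na.

Ca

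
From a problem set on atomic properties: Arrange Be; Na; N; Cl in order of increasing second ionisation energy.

The second ionization energy removes an electron from the +1 ion. For each element: Be⁺ still has 1 valence electron; Na⁺ is the bare [Ne] core; N⁺ still has 4 valence electrons; Cl⁺ still has 6 valence electrons.
Pulling an electron out of a noble-gas core costs far more than removing a remaining valence electron, so Na sits at the high end of IE_2.
Valence configurations: Be⁺ [He]2s¹, N⁺ [He]2s²2p², Cl⁺ [Ne]3s²3p⁴.
Tabulated IE_2 (kJ/mol): Be 1757, Na 4562, N 2856, Cl 2298.
Putting it together, IE_2: Be < Cl < N < Na.

Be < Cl < N < Na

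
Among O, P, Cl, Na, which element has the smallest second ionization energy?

P

IE_2 is the cost of taking one more electron from the +1 cation: O⁺ still has 5 valence electrons; P⁺ still has 4 valence electrons; Cl⁺ still has 6 valence electrons; Na⁺ is the bare [Ne] core.
Pulling an electron out of a noble-gas core costs far more than removing a remaining valence electron, so Na sits at the high end of IE_2.
Valence configurations: O⁺ [He]2s²2p³, P⁺ [Ne]3s²3p², Cl⁺ [Ne]3s²3p⁴.
Approximate IE_2 values (kJ/mol): O 3388, P 1907, Cl 2298, Na 4562.
Putting it together, IE_2: P < Cl < O < Na.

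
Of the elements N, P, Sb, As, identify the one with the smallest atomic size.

Across a period the added protons contract the valence shell; down a group each new principal shell makes the atom larger.
All are in group 15, so atomic radius increases down the group.
The smallest atomic size among these belongs to N.

N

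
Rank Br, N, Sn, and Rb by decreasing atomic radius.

N is in period 2, group 15; Br is in period 4, group 17; Rb is in period 5, group 1; Sn is in period 5, group 14.
Across a period the added protons contract the valence shell; down a group each new principal shell makes the atom larger.
These span different periods and groups, so the two trends combine.
Br > N: period and group pull opposite ways; the down-group shift dominates (114 vs 71 pm).
Sn > Br: relative to Br, both the across-period and down-group shifts push Sn's atomic radius up.
Rb > Sn: Rb lies to the left of Sn in period 5, so the across-period effect alone puts Rb larger.
For reference (pm): N 71, Br 114, Rb 210, Sn 140.
So from largest to smallest: Rb > Sn > Br > N.

Rb > Sn > Br > N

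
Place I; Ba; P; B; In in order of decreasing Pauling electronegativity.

I > P > B > In > Ba

B is in period 2, group 13; P is in period 3, group 15; In is in period 5, group 13; I is in period 5, group 17; Ba is in period 6, group 2.
Atoms toward the upper right of the periodic table pull bonding electrons most strongly.
Neither a single period nor a single group — weigh both effects.
In > Ba: both effects reinforce here, so In is clearly the higher of the two.
B > In: they share group 13; the group trend gives B the larger value.
P > B: the two effects oppose for this pair; the across-period effect wins (2.19 vs 2.04).
I > P: the two effects oppose for this pair; the across-period effect wins (2.66 vs 2.19).
For reference (Pauling): B 2.04, P 2.19, In 1.78, I 2.66, Ba 0.89.
So from highest to lowest: I > P > B > In > Ba.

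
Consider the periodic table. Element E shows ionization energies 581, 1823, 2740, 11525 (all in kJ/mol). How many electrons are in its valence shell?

Look for the largest jump between consecutive ionization energies: IE4/IE3 ≈ 4.2, far larger than any earlier ratio.
That jump marks the point where a core electron is being removed. So the atom has 3 valence electrons.

3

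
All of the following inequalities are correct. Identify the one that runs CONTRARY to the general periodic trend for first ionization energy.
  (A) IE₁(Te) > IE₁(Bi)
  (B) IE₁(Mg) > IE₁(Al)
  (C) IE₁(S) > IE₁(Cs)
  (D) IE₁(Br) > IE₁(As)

The general trend: first ionization energy increases across a period and decreases down a group.
(A) Te (period 5, group 16) vs Bi (period 6, group 15): the stated order agrees with the simple trend.
(B) Mg (period 3, group 2) vs Al (period 3, group 13): the stated order contradicts the simple trend.
(C) S (period 3, group 16) vs Cs (period 6, group 1): the stated order agrees with the simple trend.
(D) Br (period 4, group 17) vs As (period 4, group 15): the stated order agrees with the simple trend.
The exception is (B): Al's single 3p electron is easier to remove than one from Mg's filled 3s².

(B)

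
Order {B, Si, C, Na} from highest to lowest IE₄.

B > Na > C > Si

IE_4 is the cost of taking one more electron from the +3 cation: B³⁺ is the bare [He] core; Si³⁺ still has 1 valence electron; C³⁺ still has 1 valence electron; Na³⁺ is already 2 electrons into the core.
Core electrons are held far more tightly than valence electrons, so Na and B top the IE_4 order.
Valence configurations: Si³⁺ [Ne]3s¹, C³⁺ [He]2s¹.
Approximate IE_4 values (kJ/mol): B 25026, Si 4356, C 6223, Na 9543.
Putting it together, IE_4: Si < C < Na < B.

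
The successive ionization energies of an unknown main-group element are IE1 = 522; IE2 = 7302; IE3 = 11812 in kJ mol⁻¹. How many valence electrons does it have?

1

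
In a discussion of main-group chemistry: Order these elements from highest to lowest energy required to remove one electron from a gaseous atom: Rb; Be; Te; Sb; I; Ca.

Be is in period 2, group 2; Ca is in period 4, group 2; Rb is in period 5, group 1; Sb is in period 5, group 15; Te is in period 5, group 16; I is in period 5, group 17.
Across a period the outer electron is held more tightly (higher IE₁); down a group it sits in a higher shell, more shielded, and comes off more easily.
Here both period and group differ, so the two effects have to be weighed against each other.
Ca > Rb: relative to Rb, both the across-period and down-group shifts push Ca's first ionization energy up.
Sb > Ca: the two effects oppose for this pair; the across-period effect wins (831 vs 590 kJ/mol).
Te > Sb: both are in period 5; the period trend gives Te the larger value.
Be > Te: the two effects oppose for this pair; the down-group effect wins (900 vs 869 kJ/mol).
I > Be: the two effects oppose for this pair; the across-period effect wins (1008 vs 900 kJ/mol).
For reference (kJ/mol): Be 900, Ca 590, Rb 403, Sb 831, Te 869, I 1008.
So from highest to lowest: I > Be > Te > Sb > Ca > Rb.

I > Be > Te > Sb > Ca > Rb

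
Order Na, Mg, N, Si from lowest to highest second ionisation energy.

Mg < Si < N < Na

The second ionization energy removes an electron from the +1 ion. For each element: Na⁺ is the bare [Ne] core; Mg⁺ still has 1 valence electron; N⁺ still has 4 valence electrons; Si⁺ still has 3 valence electrons.
Pulling an electron out of a noble-gas core costs far more than removing a remaining valence electron, so Na sits at the high end of IE_2.
Valence configurations: Mg⁺ [Ne]3s¹, N⁺ [He]2s²2p², Si⁺ [Ne]3s²3p¹.
The numbers (kJ/mol): Na 4562, Mg 1451, N 2856, Si 1577.
Putting it together, IE_2: Mg < Si < N < Na.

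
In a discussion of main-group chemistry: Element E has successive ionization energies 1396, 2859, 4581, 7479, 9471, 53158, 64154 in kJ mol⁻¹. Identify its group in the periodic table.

Look for the largest jump between consecutive ionization energies: IE6/IE5 ≈ 5.6, far larger than any earlier ratio.
That jump marks the point where a core electron is being removed. So the atom has 5 valence electrons.
A main-group element with 5 valence electrons is in group 15.

Group 15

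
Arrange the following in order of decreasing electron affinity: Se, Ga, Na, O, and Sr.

O is in period 2, group 16; Na is in period 3, group 1; Ga is in period 4, group 13; Se is in period 4, group 16; Sr is in period 5, group 2.
EA tends to increase across a period and decrease down a group, though the pattern is less regular than for IE or radius.
Here both period and group differ, so the two effects have to be weighed against each other.
Ga > Sr: relative to Sr, both the across-period and down-group shifts push Ga's electron affinity up.
Na > Ga: period and group pull opposite ways; the down-group shift dominates (53 vs 29 kJ/mol).
O > Na: both effects reinforce here, so O is clearly the higher of the two.
Se > O: this pair runs against the simple trend — see the exception note.
Note the exception: Se has a higher electron affinity than O, contrary to the simple trend — O's compact 2p subshell gives strong electron–electron repulsion on the added electron.
Approximate values (kJ/mol): O 141, Na 53, Ga 29, Se 195, Sr 5.
So from highest to lowest: Se > O > Na > Ga > Sr.

Se > O > Na > Ga > Sr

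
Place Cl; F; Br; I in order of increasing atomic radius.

Across a period the added protons contract the valence shell; down a group each new principal shell makes the atom larger.
All are in group 17, so atomic radius increases down the group.
So from smallest to largest: F < Cl < Br < I.

F < Cl < Br < I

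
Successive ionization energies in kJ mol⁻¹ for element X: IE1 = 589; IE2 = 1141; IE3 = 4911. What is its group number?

Group 2

Look for the largest jump between consecutive ionization energies: IE3/IE2 ≈ 4.3, far larger than any earlier ratio.
That jump marks the point where a core electron is being removed. So the atom has 2 valence electrons.
A main-group element with 2 valence electrons is in group 2.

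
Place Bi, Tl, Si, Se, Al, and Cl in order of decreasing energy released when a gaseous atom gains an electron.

Cl > Se > Si > Bi > Al > Tl

Al is in period 3, group 13; Si is in period 3, group 14; Cl is in period 3, group 17; Se is in period 4, group 16; Tl is in period 6, group 13; Bi is in period 6, group 15.
EA tends to increase across a period and decrease down a group, though the pattern is less regular than for IE or radius.
These span different periods and groups, so the two trends combine.
Al > Tl: they share group 13; the group trend gives Al the larger value.
Bi > Al: period and group pull opposite ways; the across-period shift dominates (91 vs 42 kJ/mol).
Si > Bi: period and group pull opposite ways; the down-group shift dominates (134 vs 91 kJ/mol).
Se > Si: period and group pull opposite ways; the across-period shift dominates (195 vs 134 kJ/mol).
Cl > Se: both effects reinforce here, so Cl is clearly the higher of the two.
Tabulated electron affinity (kJ/mol): Al 42, Si 134, Cl 349, Se 195, Tl 19, Bi 91.
So from highest to lowest: Cl > Se > Si > Bi > Al > Tl.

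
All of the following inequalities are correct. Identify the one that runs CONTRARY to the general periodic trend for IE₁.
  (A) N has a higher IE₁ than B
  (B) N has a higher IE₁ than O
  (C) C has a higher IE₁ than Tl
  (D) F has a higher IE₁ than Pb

The general trend: IE₁ increases across a period and decreases down a group.
(A) N (period 2, group 15) vs B (period 2, group 13): the stated order agrees with the simple trend.
(B) N (period 2, group 15) vs O (period 2, group 16): the stated order contradicts the simple trend.
(C) C (period 2, group 14) vs Tl (period 6, group 13): the stated order agrees with the simple trend.
(D) F (period 2, group 17) vs Pb (period 6, group 14): the stated order agrees with the simple trend.
The exception is (B): pairing an electron in O's 2p⁴ costs repulsion energy, so O ionizes more easily than half-filled N (2p³).

(B)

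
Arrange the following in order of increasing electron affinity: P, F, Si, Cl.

P, Si, F, Cl

F is in period 2, group 17; Si is in period 3, group 14; P is in period 3, group 15; Cl is in period 3, group 17.
Adding an electron releases more energy for atoms nearer the top right (short of the noble gases).
These span different periods and groups, so the two trends combine.
Si > P: this pair runs against the simple trend — see the exception note.
F > Si: both effects reinforce here, so F is clearly the higher of the two.
Cl > F: this pair runs against the simple trend — see the exception note.
Note the exception: Si has a higher electron affinity than P, contrary to the simple trend — adding an electron to P's half-filled 3p³ is unfavourable, so Si (3p²) has the more exothermic EA.
Note the exception: Cl has a higher electron affinity than F, contrary to the simple trend — F's small 2p subshell makes the incoming electron feel strong e⁻–e⁻ repulsion, so Cl actually releases more energy on gaining an electron.
For reference (kJ/mol): F 328, Si 134, P 72, Cl 349.
So from lowest to highest: P < Si < F < Cl.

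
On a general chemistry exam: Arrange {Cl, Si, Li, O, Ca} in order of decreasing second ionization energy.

The second ionization energy removes an electron from the +1 ion. For each element: Cl⁺ still has 6 valence electrons; Si⁺ still has 3 valence electrons; Li⁺ is the bare [He] core; O⁺ still has 5 valence electrons; Ca⁺ still has 1 valence electron.
Core electrons are held far more tightly than valence electrons, so Li tops the IE_2 order.
Valence configurations: Cl⁺ [Ne]3s²3p⁴, Si⁺ [Ne]3s²3p¹, O⁺ [He]2s²2p³, Ca⁺ [Ar]4s¹.
Approximate IE_2 values (kJ/mol): Cl 2298, Si 1577, Li 7298, O 3388, Ca 1145.
Hence IE_2: Ca < Si < Cl < O < Li.

Li, O, Cl, Si, Ca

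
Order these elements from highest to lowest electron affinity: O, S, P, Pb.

O is in period 2, group 16; P is in period 3, group 15; S is in period 3, group 16; Pb is in period 6, group 14.
Atoms with high Z_eff and room in the valence shell (especially the halogens) have the most exothermic electron affinities.
These span different periods and groups, so the two trends combine.
P > Pb: both effects reinforce here, so P is clearly the higher of the two.
O > P: relative to P, both the across-period and down-group shifts push O's electron affinity up.
S > O: this pair runs against the simple trend — see the exception note.
Note the exception: S has a higher electron affinity than O, contrary to the simple trend — the compact 2p subshell of O repels the added electron more than S's larger 3p does.
Tabulated electron affinity (kJ/mol): O 141, P 72, S 200, Pb 35.
So from highest to lowest: S > O > P > Pb.

S, O, P, Pb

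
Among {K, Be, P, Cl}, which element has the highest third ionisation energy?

Be

IE_3 is the cost of taking one more electron from the +2 cation: K²⁺ is already 1 electron into the core; Be²⁺ is the bare [He] core; P²⁺ still has 3 valence electrons; Cl²⁺ still has 5 valence electrons.
Breaking into a closed-shell core is much more expensive than removing a leftover valence electron — K and Be have the largest IE_3 here.
Valence configurations: P²⁺ [Ne]3s²3p¹, Cl²⁺ [Ne]3s²3p³.
Approximate IE_3 values (kJ/mol): K 4420, Be 14849, P 2914, Cl 3822.
So the third ionization energies run P < Cl < K < Be.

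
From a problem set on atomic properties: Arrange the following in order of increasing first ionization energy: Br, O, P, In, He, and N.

In < P < Br < O < N < He

He is in period 1, group 18; N is in period 2, group 15; O is in period 2, group 16; P is in period 3, group 15; Br is in period 4, group 17; In is in period 5, group 13.
First ionization energy rises across a period (greater Z_eff holds electrons more tightly) and falls down a group (valence electrons are farther from the nucleus).
These span different periods and groups, so the two trends combine.
P > In: both effects reinforce here, so P is clearly the higher of the two.
Br > P: the two effects oppose for this pair; the across-period effect wins (1140 vs 1012 kJ/mol).
O > Br: the two effects oppose for this pair; the down-group effect wins (1314 vs 1140 kJ/mol).
N > O: this pair runs against the simple trend — see the exception note.
He > N: relative to N, both the across-period and down-group shifts push He's first ionization energy up.
Note the exception: N has a higher first ionization energy than O, contrary to the simple trend — pairing an electron in O's 2p⁴ costs repulsion energy, so O ionizes more easily than half-filled N (2p³).
Approximate values (kJ/mol): He 2372, N 1402, O 1314, P 1012, Br 1140, In 558.
So from lowest to highest: In < P < Br < O < N < He.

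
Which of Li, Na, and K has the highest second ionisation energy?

Li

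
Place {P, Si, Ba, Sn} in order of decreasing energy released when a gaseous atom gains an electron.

Si is in period 3, group 14; P is in period 3, group 15; Sn is in period 5, group 14; Ba is in period 6, group 2.
Adding an electron releases more energy for atoms nearer the top right (short of the noble gases).
Here both period and group differ, so the two effects have to be weighed against each other.
P > Ba: relative to Ba, both the across-period and down-group shifts push P's electron affinity up.
Sn > P: this pair runs against the simple trend — see the exception note.
Si > Sn: they share group 14; the group trend gives Si the larger value.
Note the exception: Sn has a higher electron affinity than P, contrary to the simple trend — adding an electron to P's half-filled np³ subshell costs electron-pairing energy.
Note the exception: Si has a higher electron affinity than P, contrary to the simple trend — adding an electron to P's half-filled 3p³ is unfavourable, so Si (3p²) has the more exothermic EA.
Tabulated electron affinity (kJ/mol): Si 134, P 72, Sn 107, Ba 14.
So from highest to lowest: Si > Sn > P > Ba.

Si > Sn > P > Ba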